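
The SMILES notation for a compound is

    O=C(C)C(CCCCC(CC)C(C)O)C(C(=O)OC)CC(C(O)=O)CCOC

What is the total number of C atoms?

21

Count every carbon token in the SMILES (each C, including those in ring-closure positions and inside branches).
Carbon count: 21.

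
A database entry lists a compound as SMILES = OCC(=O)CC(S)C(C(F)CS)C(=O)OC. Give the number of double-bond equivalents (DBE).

Degree of unsaturation = (number of rings) + (number of π bonds).
Ring closures in the SMILES: 0.
π bonds: 2 double bonds (each 1 DoU) → 2 DoU from unsaturation.
Total DoU = 0 + 2 = 2.

2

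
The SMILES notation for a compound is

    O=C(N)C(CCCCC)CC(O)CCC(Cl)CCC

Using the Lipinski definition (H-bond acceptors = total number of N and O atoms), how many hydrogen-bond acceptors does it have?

N atoms: 1; O atoms: 2.
Lipinski HBA = 1 + 2 = 3.

3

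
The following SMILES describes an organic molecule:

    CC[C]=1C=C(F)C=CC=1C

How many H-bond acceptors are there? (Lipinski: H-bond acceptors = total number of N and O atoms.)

N atoms: 0; O atoms: 0.
Lipinski HBA = 0 + 0 = 0.

0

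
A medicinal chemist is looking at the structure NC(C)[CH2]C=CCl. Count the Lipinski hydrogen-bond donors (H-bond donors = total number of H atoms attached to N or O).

2

Donors: find every N or O and count the H atoms it carries.
  atom 1 (N): bond orders sum to 1 → 2 H
Lipinski HBD = 2.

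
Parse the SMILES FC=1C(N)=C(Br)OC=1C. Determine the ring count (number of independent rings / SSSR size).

In SMILES, each pair of matching ring-closure digits denotes one ring-closing bond; the number of such bonds equals the number of independent rings.
Ring-closure bonds here: 1.

1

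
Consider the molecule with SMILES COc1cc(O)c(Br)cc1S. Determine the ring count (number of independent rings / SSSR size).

1

In SMILES, each pair of matching ring-closure digits denotes one ring-closing bond; the number of such bonds equals the number of independent rings.
Ring-closure bonds here: 1.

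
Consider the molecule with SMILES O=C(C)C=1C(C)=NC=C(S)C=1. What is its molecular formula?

Walk through each heavy atom and fill implicit hydrogens from standard valence (C 4, N 3, O 2, S 2, halogen 1):
  atom 1: O, bond orders sum to 2 (valence 2) → 0 H
  atom 2: C, bond orders sum to 4 (valence 4) → 0 H
  atom 3: C, bond orders sum to 1 (valence 4) → 3 H
  atom 4: C, bond orders sum to 4 (valence 4) → 0 H
  atom 5: C, bond orders sum to 4 (valence 4) → 0 H
  atom 6: C, bond orders sum to 1 (valence 4) → 3 H
  atom 7: N, bond orders sum to 3 (valence 3) → 0 H
  atom 8: C, bond orders sum to 3 (valence 4) → 1 H
  atom 9: C, bond orders sum to 4 (valence 4) → 0 H
  atom 10: S, bond orders sum to 1 (valence 2) → 1 H
  atom 11: C, bond orders sum to 3 (valence 4) → 1 H
Totals → C:8, H:9, N:1, O:1, S:1.

C8H9NOS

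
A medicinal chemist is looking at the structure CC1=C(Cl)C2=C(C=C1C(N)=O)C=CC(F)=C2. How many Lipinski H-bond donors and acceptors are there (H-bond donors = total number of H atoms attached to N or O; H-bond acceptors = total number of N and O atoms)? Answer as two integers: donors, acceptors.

2, 2

Donors: find every N or O and count the H atoms it carries.
  atom 10 (N): bond orders sum to 1 → 2 H
  atom 11 (O): bond orders sum to 2 → 0 H
Lipinski HBD = 2.
Acceptors: N atoms = 1, O atoms = 1 → HBA = 2.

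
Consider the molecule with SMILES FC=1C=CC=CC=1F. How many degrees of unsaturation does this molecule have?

4

Degree of unsaturation = (number of rings) + (number of π bonds).
Ring closures in the SMILES: 1.
π bonds: 3 double bonds (each 1 DoU) → 3 DoU from unsaturation.
Total DoU = 1 + 3 = 4.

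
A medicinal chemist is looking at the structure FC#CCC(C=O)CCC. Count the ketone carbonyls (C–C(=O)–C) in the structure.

Scan the SMILES for the ketone motif — none present.
Groups that are present: 1 aldehyde, 1 alkyne.

0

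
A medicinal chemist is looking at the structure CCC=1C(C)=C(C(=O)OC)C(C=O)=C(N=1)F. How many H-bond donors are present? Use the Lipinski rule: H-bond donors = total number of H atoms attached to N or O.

Donors: find every N or O and count the H atoms it carries.
  atom 8 (O): bond orders sum to 2 → 0 H
  atom 9 (O): bond orders sum to 2 → 0 H
  atom 13 (O): bond orders sum to 2 → 0 H
  atom 15 (N): bond orders sum to 3 → 0 H
Lipinski HBD = 0.

0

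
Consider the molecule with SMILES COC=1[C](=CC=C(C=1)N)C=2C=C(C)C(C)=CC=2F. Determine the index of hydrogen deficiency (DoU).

Degree of unsaturation = (number of rings) + (number of π bonds).
Ring closures in the SMILES: 2.
π bonds: 6 double bonds (each 1 DoU) → 6 DoU from unsaturation.
Total DoU = 2 + 6 = 8.

8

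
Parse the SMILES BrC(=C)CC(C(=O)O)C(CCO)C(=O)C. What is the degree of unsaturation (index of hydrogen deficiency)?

Molecular formula: C10H15BrO4.
DoU = (2C + 2 + N − H − X) / 2, where X is the halogen count and O/S are ignored.
    = (2·10 + 2 + 0 − 15 − 1) / 2 = 6 / 2 = 3.

3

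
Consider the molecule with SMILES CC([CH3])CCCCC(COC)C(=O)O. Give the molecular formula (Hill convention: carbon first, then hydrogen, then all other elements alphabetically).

Walk through each heavy atom and fill implicit hydrogens from standard valence (C 4, N 3, O 2, S 2, halogen 1):
  atom 1: C, bond orders sum to 1 (valence 4) → 3 H
  atom 2: C, bond orders sum to 3 (valence 4) → 1 H
  atom 3: C with explicit H count 3
  atom 4: C, bond orders sum to 2 (valence 4) → 2 H
  atom 5: C, bond orders sum to 2 (valence 4) → 2 H
  atom 6: C, bond orders sum to 2 (valence 4) → 2 H
  atom 7: C, bond orders sum to 2 (valence 4) → 2 H
  atom 8: C, bond orders sum to 3 (valence 4) → 1 H
  atom 9: C, bond orders sum to 2 (valence 4) → 2 H
  atom 10: O, bond orders sum to 2 (valence 2) → 0 H
  atom 11: C, bond orders sum to 1 (valence 4) → 3 H
  atom 12: C, bond orders sum to 4 (valence 4) → 0 H
  atom 13: O, bond orders sum to 2 (valence 2) → 0 H
  atom 14: O, bond orders sum to 1 (valence 2) → 1 H
Totals → C:11, H:22, O:3.
In Hill order: C11H22O3.

C11H22O3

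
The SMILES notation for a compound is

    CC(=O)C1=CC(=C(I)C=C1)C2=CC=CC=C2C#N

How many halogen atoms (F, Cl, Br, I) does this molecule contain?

Halogen atoms appear at heavy-atom position 8 (1×I).
Other groups present: 1 ketone, 1 nitrile.
Halogen count: 1.

1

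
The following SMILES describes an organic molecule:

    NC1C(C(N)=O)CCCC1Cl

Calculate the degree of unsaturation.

2

Degree of unsaturation = (number of rings) + (number of π bonds).
Ring closures in the SMILES: 1.
π bonds: 1 double bond (each 1 DoU) → 1 DoU from unsaturation.
Total DoU = 1 + 1 = 2.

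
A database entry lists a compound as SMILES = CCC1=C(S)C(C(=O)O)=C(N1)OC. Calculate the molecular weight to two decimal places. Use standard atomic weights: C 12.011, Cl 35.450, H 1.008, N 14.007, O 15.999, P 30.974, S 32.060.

201.24 g/mol

First, the molecular formula is C8H11NO3S (counting implicit H from valence).
  C: 8 × 12.011 = 96.088
  H: 11 × 1.008 = 11.088
  N: 1 × 14.007 = 14.007
  O: 3 × 15.999 = 47.997
  S: 1 × 32.060 = 32.060
Sum: 8×12.011 + 11×1.008 + 1×14.007 + 3×15.999 + 1×32.060 = 201.240 → 201.24 g/mol.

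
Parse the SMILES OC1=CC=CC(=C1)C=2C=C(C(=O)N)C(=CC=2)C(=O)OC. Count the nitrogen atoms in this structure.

1

Scan the SMILES for N atoms (remember two-letter symbols like Cl and Br are single atoms).
Nitrogen count: 1.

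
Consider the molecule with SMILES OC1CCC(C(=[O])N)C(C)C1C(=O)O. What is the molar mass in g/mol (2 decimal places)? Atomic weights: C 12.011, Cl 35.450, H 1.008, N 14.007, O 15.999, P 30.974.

201.22 g/mol

First, the molecular formula is C9H15NO4 (counting implicit H from valence).
  C: 9 × 12.011 = 108.099
  H: 15 × 1.008 = 15.120
  N: 1 × 14.007 = 14.007
  O: 4 × 15.999 = 63.996
Sum: 9×12.011 + 15×1.008 + 1×14.007 + 4×15.999 = 201.222 → 201.22 g/mol.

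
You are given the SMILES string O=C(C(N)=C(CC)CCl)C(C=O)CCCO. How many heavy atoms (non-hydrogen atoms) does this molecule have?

16

Every atom symbol written in the SMILES (organic subset) is one heavy atom; implicit H are not written.
Heavy atoms by element → C:11, Cl:1, N:1, O:3.
Total: 16.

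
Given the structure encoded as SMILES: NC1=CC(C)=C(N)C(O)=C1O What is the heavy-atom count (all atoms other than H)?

Every atom symbol written in the SMILES (organic subset) is one heavy atom; implicit H are not written.
Heavy atoms by element → C:7, N:2, O:2.
Total: 11.

11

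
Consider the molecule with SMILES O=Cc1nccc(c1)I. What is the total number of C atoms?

Count every carbon token in the SMILES (each C, including those in ring-closure positions and inside branches).
Carbon count: 6.

6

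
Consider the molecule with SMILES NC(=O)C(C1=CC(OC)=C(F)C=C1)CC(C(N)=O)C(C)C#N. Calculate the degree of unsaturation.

8

Molecular formula: C15H18FN3O3.
DoU = (2C + 2 + N − H − X) / 2, where X is the halogen count and O/S are ignored.
    = (2·15 + 2 + 3 − 18 − 1) / 2 = 16 / 2 = 8.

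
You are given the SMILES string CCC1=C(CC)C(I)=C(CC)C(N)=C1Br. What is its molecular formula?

Walk through each heavy atom and fill implicit hydrogens from standard valence (C 4, N 3, O 2, S 2, halogen 1):
  atom 1: C, bond orders sum to 1 (valence 4) → 3 H
  atom 2: C, bond orders sum to 2 (valence 4) → 2 H
  atom 3: C, bond orders sum to 4 (valence 4) → 0 H
  atom 4: C, bond orders sum to 4 (valence 4) → 0 H
  atom 5: C, bond orders sum to 2 (valence 4) → 2 H
  atom 6: C, bond orders sum to 1 (valence 4) → 3 H
  atom 7: C, bond orders sum to 4 (valence 4) → 0 H
  atom 8: I (halogen, monovalent) → 0 H
  atom 9: C, bond orders sum to 4 (valence 4) → 0 H
  atom 10: C, bond orders sum to 2 (valence 4) → 2 H
  atom 11: C, bond orders sum to 1 (valence 4) → 3 H
  atom 12: C, bond orders sum to 4 (valence 4) → 0 H
  atom 13: N, bond orders sum to 1 (valence 3) → 2 H
  atom 14: C, bond orders sum to 4 (valence 4) → 0 H
  atom 15: Br (halogen, monovalent) → 0 H
Totals → C:12, H:17, Br:1, I:1, N:1.

C12H17BrIN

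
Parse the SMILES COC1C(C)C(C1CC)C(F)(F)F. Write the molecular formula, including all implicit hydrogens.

C9H15F3O

Walk through each heavy atom and fill implicit hydrogens from standard valence (C 4, N 3, O 2, S 2, halogen 1):
  atom 1: C, bond orders sum to 1 (valence 4) → 3 H
  atom 2: O, bond orders sum to 2 (valence 2) → 0 H
  atom 3: C, bond orders sum to 3 (valence 4) → 1 H
  atom 4: C, bond orders sum to 3 (valence 4) → 1 H
  atom 5: C, bond orders sum to 1 (valence 4) → 3 H
  atom 6: C, bond orders sum to 3 (valence 4) → 1 H
  atom 7: C, bond orders sum to 3 (valence 4) → 1 H
  atom 8: C, bond orders sum to 2 (valence 4) → 2 H
  atom 9: C, bond orders sum to 1 (valence 4) → 3 H
  atom 10: C, bond orders sum to 4 (valence 4) → 0 H
  atom 11: F (halogen, monovalent) → 0 H
  atom 12: F (halogen, monovalent) → 0 H
  atom 13: F (halogen, monovalent) → 0 H
Totals → C:9, H:15, F:3, O:1.
In Hill order: C9H15F3O.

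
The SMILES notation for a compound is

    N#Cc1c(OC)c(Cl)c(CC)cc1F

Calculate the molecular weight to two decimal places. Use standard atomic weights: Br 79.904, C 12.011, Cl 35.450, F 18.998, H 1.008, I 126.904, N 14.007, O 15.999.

First, the molecular formula is C10H9ClFNO (counting implicit H from valence).
  C: 10 × 12.011 = 120.110
  Cl: 1 × 35.450 = 35.450
  F: 1 × 18.998 = 18.998
  H: 9 × 1.008 = 9.072
  N: 1 × 14.007 = 14.007
  O: 1 × 15.999 = 15.999
Sum: 10×12.011 + 1×35.450 + 1×18.998 + 9×1.008 + 1×14.007 + 1×15.999 = 213.636 → 213.64 g/mol.

213.64 g/mol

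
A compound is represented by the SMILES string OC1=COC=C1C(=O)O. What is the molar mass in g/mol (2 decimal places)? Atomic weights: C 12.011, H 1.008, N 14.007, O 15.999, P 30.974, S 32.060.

128.08 g/mol

First, the molecular formula is C5H4O4 (counting implicit H from valence).
  C: 5 × 12.011 = 60.055
  H: 4 × 1.008 = 4.032
  O: 4 × 15.999 = 63.996
Sum: 5×12.011 + 4×1.008 + 4×15.999 = 128.083 → 128.08 g/mol.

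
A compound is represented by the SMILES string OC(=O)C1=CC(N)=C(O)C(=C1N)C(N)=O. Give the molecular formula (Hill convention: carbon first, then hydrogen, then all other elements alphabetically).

C8H9N3O4

Walk through each heavy atom and fill implicit hydrogens from standard valence (C 4, N 3, O 2, S 2, halogen 1):
  atom 1: O, bond orders sum to 1 (valence 2) → 1 H
  atom 2: C, bond orders sum to 4 (valence 4) → 0 H
  atom 3: O, bond orders sum to 2 (valence 2) → 0 H
  atom 4: C, bond orders sum to 4 (valence 4) → 0 H
  atom 5: C, bond orders sum to 3 (valence 4) → 1 H
  atom 6: C, bond orders sum to 4 (valence 4) → 0 H
  atom 7: N, bond orders sum to 1 (valence 3) → 2 H
  atom 8: C, bond orders sum to 4 (valence 4) → 0 H
  atom 9: O, bond orders sum to 1 (valence 2) → 1 H
  atom 10: C, bond orders sum to 4 (valence 4) → 0 H
  atom 11: C, bond orders sum to 4 (valence 4) → 0 H
  atom 12: N, bond orders sum to 1 (valence 3) → 2 H
  atom 13: C, bond orders sum to 4 (valence 4) → 0 H
  atom 14: N, bond orders sum to 1 (valence 3) → 2 H
  atom 15: O, bond orders sum to 2 (valence 2) → 0 H
Totals → C:8, H:9, N:3, O:4.
In Hill order: C8H9N3O4.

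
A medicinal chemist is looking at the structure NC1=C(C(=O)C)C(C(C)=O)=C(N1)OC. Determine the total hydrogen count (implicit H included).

Walk through each heavy atom and fill implicit hydrogens from standard valence (C 4, N 3, O 2, S 2, halogen 1):
  atom 1: N, bond orders sum to 1 (valence 3) → 2 H
  atom 2: C, bond orders sum to 4 (valence 4) → 0 H
  atom 3: C, bond orders sum to 4 (valence 4) → 0 H
  atom 4: C, bond orders sum to 4 (valence 4) → 0 H
  atom 5: O, bond orders sum to 2 (valence 2) → 0 H
  atom 6: C, bond orders sum to 1 (valence 4) → 3 H
  atom 7: C, bond orders sum to 4 (valence 4) → 0 H
  atom 8: C, bond orders sum to 4 (valence 4) → 0 H
  atom 9: C, bond orders sum to 1 (valence 4) → 3 H
  atom 10: O, bond orders sum to 2 (valence 2) → 0 H
  atom 11: C, bond orders sum to 4 (valence 4) → 0 H
  atom 12: N, bond orders sum to 2 (valence 3) → 1 H
  atom 13: O, bond orders sum to 2 (valence 2) → 0 H
  atom 14: C, bond orders sum to 1 (valence 4) → 3 H
Total hydrogens: 12.

12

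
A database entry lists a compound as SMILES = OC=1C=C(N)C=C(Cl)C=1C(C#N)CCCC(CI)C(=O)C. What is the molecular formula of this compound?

C15H18ClIN2O2

Walk through each heavy atom and fill implicit hydrogens from standard valence (C 4, N 3, O 2, S 2, halogen 1):
  atom 1: O, bond orders sum to 1 (valence 2) → 1 H
  atom 2: C, bond orders sum to 4 (valence 4) → 0 H
  atom 3: C, bond orders sum to 3 (valence 4) → 1 H
  atom 4: C, bond orders sum to 4 (valence 4) → 0 H
  atom 5: N, bond orders sum to 1 (valence 3) → 2 H
  atom 6: C, bond orders sum to 3 (valence 4) → 1 H
  atom 7: C, bond orders sum to 4 (valence 4) → 0 H
  atom 8: Cl (halogen, monovalent) → 0 H
  atom 9: C, bond orders sum to 4 (valence 4) → 0 H
  atom 10: C, bond orders sum to 3 (valence 4) → 1 H
  atom 11: C, bond orders sum to 4 (valence 4) → 0 H
  atom 12: N, bond orders sum to 3 (valence 3) → 0 H
  atom 13: C, bond orders sum to 2 (valence 4) → 2 H
  atom 14: C, bond orders sum to 2 (valence 4) → 2 H
  atom 15: C, bond orders sum to 2 (valence 4) → 2 H
  atom 16: C, bond orders sum to 3 (valence 4) → 1 H
  atom 17: C, bond orders sum to 2 (valence 4) → 2 H
  atom 18: I (halogen, monovalent) → 0 H
  atom 19: C, bond orders sum to 4 (valence 4) → 0 H
  atom 20: O, bond orders sum to 2 (valence 2) → 0 H
  atom 21: C, bond orders sum to 1 (valence 4) → 3 H
Totals → C:15, H:18, Cl:1, I:1, N:2, O:2.
In Hill order: C15H18ClIN2O2.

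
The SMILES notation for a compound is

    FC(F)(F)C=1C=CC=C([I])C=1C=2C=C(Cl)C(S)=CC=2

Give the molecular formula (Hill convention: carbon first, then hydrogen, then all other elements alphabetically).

Walk through each heavy atom and fill implicit hydrogens from standard valence (C 4, N 3, O 2, S 2, halogen 1):
  atom 1: F (halogen, monovalent) → 0 H
  atom 2: C, bond orders sum to 4 (valence 4) → 0 H
  atom 3: F (halogen, monovalent) → 0 H
  atom 4: F (halogen, monovalent) → 0 H
  atom 5: C, bond orders sum to 4 (valence 4) → 0 H
  atom 6: C, bond orders sum to 3 (valence 4) → 1 H
  atom 7: C, bond orders sum to 3 (valence 4) → 1 H
  atom 8: C, bond orders sum to 3 (valence 4) → 1 H
  atom 9: C, bond orders sum to 4 (valence 4) → 0 H
  atom 10: I with explicit H count 0
  atom 11: C, bond orders sum to 4 (valence 4) → 0 H
  atom 12: C, bond orders sum to 4 (valence 4) → 0 H
  atom 13: C, bond orders sum to 3 (valence 4) → 1 H
  atom 14: C, bond orders sum to 4 (valence 4) → 0 H
  atom 15: Cl (halogen, monovalent) → 0 H
  atom 16: C, bond orders sum to 4 (valence 4) → 0 H
  atom 17: S, bond orders sum to 1 (valence 2) → 1 H
  atom 18: C, bond orders sum to 3 (valence 4) → 1 H
  atom 19: C, bond orders sum to 3 (valence 4) → 1 H
Totals → C:13, H:7, Cl:1, F:3, I:1, S:1.

C13H7ClF3IS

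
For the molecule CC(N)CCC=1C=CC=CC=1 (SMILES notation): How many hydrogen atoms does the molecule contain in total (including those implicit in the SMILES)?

15

Walk through each heavy atom and fill implicit hydrogens from standard valence (C 4, N 3, O 2, S 2, halogen 1):
  atom 1: C, bond orders sum to 1 (valence 4) → 3 H
  atom 2: C, bond orders sum to 3 (valence 4) → 1 H
  atom 3: N, bond orders sum to 1 (valence 3) → 2 H
  atom 4: C, bond orders sum to 2 (valence 4) → 2 H
  atom 5: C, bond orders sum to 2 (valence 4) → 2 H
  atom 6: C, bond orders sum to 4 (valence 4) → 0 H
  atom 7: C, bond orders sum to 3 (valence 4) → 1 H
  atom 8: C, bond orders sum to 3 (valence 4) → 1 H
  atom 9: C, bond orders sum to 3 (valence 4) → 1 H
  atom 10: C, bond orders sum to 3 (valence 4) → 1 H
  atom 11: C, bond orders sum to 3 (valence 4) → 1 H
Total hydrogens: 15.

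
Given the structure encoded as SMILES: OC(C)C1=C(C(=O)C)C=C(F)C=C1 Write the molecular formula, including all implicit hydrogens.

C10H11FO2

Walk through each heavy atom and fill implicit hydrogens from standard valence (C 4, N 3, O 2, S 2, halogen 1):
  atom 1: O, bond orders sum to 1 (valence 2) → 1 H
  atom 2: C, bond orders sum to 3 (valence 4) → 1 H
  atom 3: C, bond orders sum to 1 (valence 4) → 3 H
  atom 4: C, bond orders sum to 4 (valence 4) → 0 H
  atom 5: C, bond orders sum to 4 (valence 4) → 0 H
  atom 6: C, bond orders sum to 4 (valence 4) → 0 H
  atom 7: O, bond orders sum to 2 (valence 2) → 0 H
  atom 8: C, bond orders sum to 1 (valence 4) → 3 H
  atom 9: C, bond orders sum to 3 (valence 4) → 1 H
  atom 10: C, bond orders sum to 4 (valence 4) → 0 H
  atom 11: F (halogen, monovalent) → 0 H
  atom 12: C, bond orders sum to 3 (valence 4) → 1 H
  atom 13: C, bond orders sum to 3 (valence 4) → 1 H
Totals → C:10, H:11, F:1, O:2.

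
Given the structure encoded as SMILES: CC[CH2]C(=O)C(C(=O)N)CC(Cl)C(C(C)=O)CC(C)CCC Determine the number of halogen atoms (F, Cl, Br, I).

Halogen atoms appear at heavy-atom position 12 (1×Cl).
Other groups present: 1 amide, 2 ketone.
Halogen count: 1.

1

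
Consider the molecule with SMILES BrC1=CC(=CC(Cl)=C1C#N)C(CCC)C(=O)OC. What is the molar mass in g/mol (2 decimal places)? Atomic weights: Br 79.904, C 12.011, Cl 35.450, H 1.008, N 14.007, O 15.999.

330.61 g/mol

First, the molecular formula is C13H13BrClNO2 (counting implicit H from valence).
  Br: 1 × 79.904 = 79.904
  C: 13 × 12.011 = 156.143
  Cl: 1 × 35.450 = 35.450
  H: 13 × 1.008 = 13.104
  N: 1 × 14.007 = 14.007
  O: 2 × 15.999 = 31.998
Sum: 1×79.904 + 13×12.011 + 1×35.450 + 13×1.008 + 1×14.007 + 2×15.999 = 330.606 → 330.61 g/mol.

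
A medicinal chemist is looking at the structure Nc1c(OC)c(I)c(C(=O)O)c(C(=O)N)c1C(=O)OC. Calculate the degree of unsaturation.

7

Molecular formula: C11H11IN2O6.
DoU = (2C + 2 + N − H − X) / 2, where X is the halogen count and O/S are ignored.
    = (2·11 + 2 + 2 − 11 − 1) / 2 = 14 / 2 = 7.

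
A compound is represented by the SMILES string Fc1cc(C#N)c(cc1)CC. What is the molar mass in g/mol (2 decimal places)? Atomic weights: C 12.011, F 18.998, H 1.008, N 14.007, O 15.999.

First, the molecular formula is C9H8FN (counting implicit H from valence).
  C: 9 × 12.011 = 108.099
  F: 1 × 18.998 = 18.998
  H: 8 × 1.008 = 8.064
  N: 1 × 14.007 = 14.007
Sum: 9×12.011 + 1×18.998 + 8×1.008 + 1×14.007 = 149.168 → 149.17 g/mol.

149.17 g/mol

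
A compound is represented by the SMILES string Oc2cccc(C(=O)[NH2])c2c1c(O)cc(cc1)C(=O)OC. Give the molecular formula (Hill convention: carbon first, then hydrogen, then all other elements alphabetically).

Walk through each heavy atom and fill implicit hydrogens from standard valence (C 4, N 3, O 2, S 2, halogen 1); for lowercase aromatic atoms, an aromatic c carries 1 H when it has two neighbours and 0 H with three, and aromatic n carries 0 H:
  atom 1: O, bond orders sum to 1 (valence 2) → 1 H
  atom 2: aromatic c, 3 neighbours → 0 H
  atom 3: aromatic c, 2 neighbours → 1 H
  atom 4: aromatic c, 2 neighbours → 1 H
  atom 5: aromatic c, 2 neighbours → 1 H
  atom 6: aromatic c, 3 neighbours → 0 H
  atom 7: C, bond orders sum to 4 (valence 4) → 0 H
  atom 8: O, bond orders sum to 2 (valence 2) → 0 H
  atom 9: N with explicit H count 2
  atom 10: aromatic c, 3 neighbours → 0 H
  atom 11: aromatic c, 3 neighbours → 0 H
  atom 12: aromatic c, 3 neighbours → 0 H
  atom 13: O, bond orders sum to 1 (valence 2) → 1 H
  atom 14: aromatic c, 2 neighbours → 1 H
  atom 15: aromatic c, 3 neighbours → 0 H
  atom 16: aromatic c, 2 neighbours → 1 H
  atom 17: aromatic c, 2 neighbours → 1 H
  atom 18: C, bond orders sum to 4 (valence 4) → 0 H
  atom 19: O, bond orders sum to 2 (valence 2) → 0 H
  atom 20: O, bond orders sum to 2 (valence 2) → 0 H
  atom 21: C, bond orders sum to 1 (valence 4) → 3 H
Totals → C:15, H:13, N:1, O:5.

C15H13NO5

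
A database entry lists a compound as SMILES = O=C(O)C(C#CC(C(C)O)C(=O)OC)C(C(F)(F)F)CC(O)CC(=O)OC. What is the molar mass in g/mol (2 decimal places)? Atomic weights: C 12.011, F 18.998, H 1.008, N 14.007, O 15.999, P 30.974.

398.33 g/mol

First, the molecular formula is C16H21F3O8 (counting implicit H from valence).
  C: 16 × 12.011 = 192.176
  F: 3 × 18.998 = 56.994
  H: 21 × 1.008 = 21.168
  O: 8 × 15.999 = 127.992
Sum: 16×12.011 + 3×18.998 + 21×1.008 + 8×15.999 = 398.330 → 398.33 g/mol.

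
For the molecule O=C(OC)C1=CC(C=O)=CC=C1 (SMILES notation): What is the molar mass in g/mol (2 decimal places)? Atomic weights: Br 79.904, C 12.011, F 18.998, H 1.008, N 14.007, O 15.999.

First, the molecular formula is C9H8O3 (counting implicit H from valence).
  C: 9 × 12.011 = 108.099
  H: 8 × 1.008 = 8.064
  O: 3 × 15.999 = 47.997
Sum: 9×12.011 + 8×1.008 + 3×15.999 = 164.160 → 164.16 g/mol.

164.16 g/mol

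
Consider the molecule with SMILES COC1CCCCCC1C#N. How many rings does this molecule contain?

1

In SMILES, each pair of matching ring-closure digits denotes one ring-closing bond; the number of such bonds equals the number of independent rings.
Ring-closure bonds here: 1.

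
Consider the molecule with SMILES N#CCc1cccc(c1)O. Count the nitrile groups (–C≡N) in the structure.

1

The nitrile motif appears at heavy-atom position 2 in the SMILES.
Other groups present: 1 hydroxyl.
Nitrile count: 1.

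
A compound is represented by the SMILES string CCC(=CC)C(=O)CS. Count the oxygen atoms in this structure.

Scan the SMILES for O atoms (remember two-letter symbols like Cl and Br are single atoms).
Oxygen count: 1.

1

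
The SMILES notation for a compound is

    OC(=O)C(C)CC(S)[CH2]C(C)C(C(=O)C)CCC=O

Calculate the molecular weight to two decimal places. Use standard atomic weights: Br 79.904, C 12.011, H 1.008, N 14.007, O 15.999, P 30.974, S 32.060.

288.40 g/mol

First, the molecular formula is C14H24O4S (counting implicit H from valence).
  C: 14 × 12.011 = 168.154
  H: 24 × 1.008 = 24.192
  O: 4 × 15.999 = 63.996
  S: 1 × 32.060 = 32.060
Sum: 14×12.011 + 24×1.008 + 4×15.999 + 1×32.060 = 288.402 → 288.40 g/mol.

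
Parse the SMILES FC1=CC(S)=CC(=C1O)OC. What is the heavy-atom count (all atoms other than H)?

11

Every atom symbol written in the SMILES (organic subset) is one heavy atom; implicit H are not written.
Heavy atoms by element → C:7, F:1, O:2, S:1.
Total: 11.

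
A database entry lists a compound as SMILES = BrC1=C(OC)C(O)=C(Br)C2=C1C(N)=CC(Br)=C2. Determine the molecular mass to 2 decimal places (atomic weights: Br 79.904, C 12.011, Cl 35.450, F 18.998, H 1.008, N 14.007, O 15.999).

First, the molecular formula is C11H8Br3NO2 (counting implicit H from valence).
  Br: 3 × 79.904 = 239.712
  C: 11 × 12.011 = 132.121
  H: 8 × 1.008 = 8.064
  N: 1 × 14.007 = 14.007
  O: 2 × 15.999 = 31.998
Sum: 3×79.904 + 11×12.011 + 8×1.008 + 1×14.007 + 2×15.999 = 425.902 → 425.90 g/mol.

425.90 g/mol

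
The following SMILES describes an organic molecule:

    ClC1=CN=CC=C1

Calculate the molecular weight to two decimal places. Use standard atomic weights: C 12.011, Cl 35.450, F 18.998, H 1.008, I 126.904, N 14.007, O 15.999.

113.54 g/mol

First, the molecular formula is C5H4ClN (counting implicit H from valence).
  C: 5 × 12.011 = 60.055
  Cl: 1 × 35.450 = 35.450
  H: 4 × 1.008 = 4.032
  N: 1 × 14.007 = 14.007
Sum: 5×12.011 + 1×35.450 + 4×1.008 + 1×14.007 = 113.544 → 113.54 g/mol.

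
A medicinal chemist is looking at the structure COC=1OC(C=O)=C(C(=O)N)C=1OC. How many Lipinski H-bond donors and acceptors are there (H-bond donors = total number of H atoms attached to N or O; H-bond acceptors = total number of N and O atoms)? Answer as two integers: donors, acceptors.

Donors: find every N or O and count the H atoms it carries.
  atom 2 (O): bond orders sum to 2 → 0 H
  atom 4 (O): bond orders sum to 2 → 0 H
  atom 7 (O): bond orders sum to 2 → 0 H
  atom 10 (O): bond orders sum to 2 → 0 H
  atom 11 (N): bond orders sum to 1 → 2 H
  atom 13 (O): bond orders sum to 2 → 0 H
Lipinski HBD = 2.
Acceptors: N atoms = 1, O atoms = 5 → HBA = 6.

2, 6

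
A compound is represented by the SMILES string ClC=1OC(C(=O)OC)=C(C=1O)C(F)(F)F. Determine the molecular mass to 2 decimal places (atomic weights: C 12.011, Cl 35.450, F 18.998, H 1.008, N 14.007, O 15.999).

244.55 g/mol

First, the molecular formula is C7H4ClF3O4 (counting implicit H from valence).
  C: 7 × 12.011 = 84.077
  Cl: 1 × 35.450 = 35.450
  F: 3 × 18.998 = 56.994
  H: 4 × 1.008 = 4.032
  O: 4 × 15.999 = 63.996
Sum: 7×12.011 + 1×35.450 + 3×18.998 + 4×1.008 + 4×15.999 = 244.549 → 244.55 g/mol.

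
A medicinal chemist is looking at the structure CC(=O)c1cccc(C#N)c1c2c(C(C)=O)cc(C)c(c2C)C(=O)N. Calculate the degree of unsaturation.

Molecular formula: C20H18N2O3.
DoU = (2C + 2 + N − H − X) / 2, where X is the halogen count and O/S are ignored.
    = (2·20 + 2 + 2 − 18 − 0) / 2 = 26 / 2 = 13.

13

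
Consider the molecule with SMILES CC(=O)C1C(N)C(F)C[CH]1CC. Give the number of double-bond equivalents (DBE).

Molecular formula: C9H16FNO.
DoU = (2C + 2 + N − H − X) / 2, where X is the halogen count and O/S are ignored.
    = (2·9 + 2 + 1 − 16 − 1) / 2 = 4 / 2 = 2.

2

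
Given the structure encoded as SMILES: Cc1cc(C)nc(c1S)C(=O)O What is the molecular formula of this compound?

C8H9NO2S

Walk through each heavy atom and fill implicit hydrogens from standard valence (C 4, N 3, O 2, S 2, halogen 1); for lowercase aromatic atoms, an aromatic c carries 1 H when it has two neighbours and 0 H with three, and aromatic n carries 0 H:
  atom 1: C, bond orders sum to 1 (valence 4) → 3 H
  atom 2: aromatic c, 3 neighbours → 0 H
  atom 3: aromatic c, 2 neighbours → 1 H
  atom 4: aromatic c, 3 neighbours → 0 H
  atom 5: C, bond orders sum to 1 (valence 4) → 3 H
  atom 6: aromatic n, 2 neighbours → 0 H
  atom 7: aromatic c, 3 neighbours → 0 H
  atom 8: aromatic c, 3 neighbours → 0 H
  atom 9: S, bond orders sum to 1 (valence 2) → 1 H
  atom 10: C, bond orders sum to 4 (valence 4) → 0 H
  atom 11: O, bond orders sum to 2 (valence 2) → 0 H
  atom 12: O, bond orders sum to 1 (valence 2) → 1 H
Totals → C:8, H:9, N:1, O:2, S:1.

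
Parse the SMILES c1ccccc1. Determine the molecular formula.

Walk through each heavy atom and fill implicit hydrogens from standard valence (C 4, N 3, O 2, S 2, halogen 1); for lowercase aromatic atoms, an aromatic c carries 1 H when it has two neighbours and 0 H with three, and aromatic n carries 0 H:
  atom 1: aromatic c, 2 neighbours → 1 H
  atom 2: aromatic c, 2 neighbours → 1 H
  atom 3: aromatic c, 2 neighbours → 1 H
  atom 4: aromatic c, 2 neighbours → 1 H
  atom 5: aromatic c, 2 neighbours → 1 H
  atom 6: aromatic c, 2 neighbours → 1 H
Totals → C:6, H:6.
In Hill order: C6H6.

C6H6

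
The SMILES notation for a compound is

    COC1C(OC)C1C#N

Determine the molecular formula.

Walk through each heavy atom and fill implicit hydrogens from standard valence (C 4, N 3, O 2, S 2, halogen 1):
  atom 1: C, bond orders sum to 1 (valence 4) → 3 H
  atom 2: O, bond orders sum to 2 (valence 2) → 0 H
  atom 3: C, bond orders sum to 3 (valence 4) → 1 H
  atom 4: C, bond orders sum to 3 (valence 4) → 1 H
  atom 5: O, bond orders sum to 2 (valence 2) → 0 H
  atom 6: C, bond orders sum to 1 (valence 4) → 3 H
  atom 7: C, bond orders sum to 3 (valence 4) → 1 H
  atom 8: C, bond orders sum to 4 (valence 4) → 0 H
  atom 9: N, bond orders sum to 3 (valence 3) → 0 H
Totals → C:6, H:9, N:1, O:2.
In Hill order: C6H9NO2.

C6H9NO2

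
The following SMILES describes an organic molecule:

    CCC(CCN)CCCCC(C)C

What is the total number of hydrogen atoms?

Walk through each heavy atom and fill implicit hydrogens from standard valence (C 4, N 3, O 2, S 2, halogen 1):
  atom 1: C, bond orders sum to 1 (valence 4) → 3 H
  atom 2: C, bond orders sum to 2 (valence 4) → 2 H
  atom 3: C, bond orders sum to 3 (valence 4) → 1 H
  atom 4: C, bond orders sum to 2 (valence 4) → 2 H
  atom 5: C, bond orders sum to 2 (valence 4) → 2 H
  atom 6: N, bond orders sum to 1 (valence 3) → 2 H
  atom 7: C, bond orders sum to 2 (valence 4) → 2 H
  atom 8: C, bond orders sum to 2 (valence 4) → 2 H
  atom 9: C, bond orders sum to 2 (valence 4) → 2 H
  atom 10: C, bond orders sum to 2 (valence 4) → 2 H
  atom 11: C, bond orders sum to 3 (valence 4) → 1 H
  atom 12: C, bond orders sum to 1 (valence 4) → 3 H
  atom 13: C, bond orders sum to 1 (valence 4) → 3 H
Total hydrogens: 27.

27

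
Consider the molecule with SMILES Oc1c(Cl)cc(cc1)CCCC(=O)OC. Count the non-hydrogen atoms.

Every atom symbol written in the SMILES (organic subset) is one heavy atom; implicit H are not written.
Heavy atoms by element → C:11, Cl:1, O:3.
Total: 15.

15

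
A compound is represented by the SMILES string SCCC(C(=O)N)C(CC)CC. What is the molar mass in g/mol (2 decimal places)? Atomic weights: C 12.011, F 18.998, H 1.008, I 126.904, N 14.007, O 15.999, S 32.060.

First, the molecular formula is C9H19NOS (counting implicit H from valence).
  C: 9 × 12.011 = 108.099
  H: 19 × 1.008 = 19.152
  N: 1 × 14.007 = 14.007
  O: 1 × 15.999 = 15.999
  S: 1 × 32.060 = 32.060
Sum: 9×12.011 + 19×1.008 + 1×14.007 + 1×15.999 + 1×32.060 = 189.317 → 189.32 g/mol.

189.32 g/mol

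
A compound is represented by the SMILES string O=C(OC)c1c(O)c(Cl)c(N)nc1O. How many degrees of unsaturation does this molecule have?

5

Molecular formula: C7H7ClN2O4.
DoU = (2C + 2 + N − H − X) / 2, where X is the halogen count and O/S are ignored.
    = (2·7 + 2 + 2 − 7 − 1) / 2 = 10 / 2 = 5.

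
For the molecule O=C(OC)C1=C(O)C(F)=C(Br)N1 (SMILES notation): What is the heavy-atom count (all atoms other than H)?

12

Every atom symbol written in the SMILES (organic subset) is one heavy atom; implicit H are not written.
Heavy atoms by element → Br:1, C:6, F:1, N:1, O:3.
Total: 12.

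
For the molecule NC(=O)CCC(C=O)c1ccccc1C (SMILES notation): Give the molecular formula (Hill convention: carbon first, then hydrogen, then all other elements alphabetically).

C12H15NO2

Walk through each heavy atom and fill implicit hydrogens from standard valence (C 4, N 3, O 2, S 2, halogen 1); for lowercase aromatic atoms, an aromatic c carries 1 H when it has two neighbours and 0 H with three, and aromatic n carries 0 H:
  atom 1: N, bond orders sum to 1 (valence 3) → 2 H
  atom 2: C, bond orders sum to 4 (valence 4) → 0 H
  atom 3: O, bond orders sum to 2 (valence 2) → 0 H
  atom 4: C, bond orders sum to 2 (valence 4) → 2 H
  atom 5: C, bond orders sum to 2 (valence 4) → 2 H
  atom 6: C, bond orders sum to 3 (valence 4) → 1 H
  atom 7: C, bond orders sum to 3 (valence 4) → 1 H
  atom 8: O, bond orders sum to 2 (valence 2) → 0 H
  atom 9: aromatic c, 3 neighbours → 0 H
  atom 10: aromatic c, 2 neighbours → 1 H
  atom 11: aromatic c, 2 neighbours → 1 H
  atom 12: aromatic c, 2 neighbours → 1 H
  atom 13: aromatic c, 2 neighbours → 1 H
  atom 14: aromatic c, 3 neighbours → 0 H
  atom 15: C, bond orders sum to 1 (valence 4) → 3 H
Totals → C:12, H:15, N:1, O:2.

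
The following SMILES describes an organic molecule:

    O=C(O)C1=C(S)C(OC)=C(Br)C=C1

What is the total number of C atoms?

Count every carbon token in the SMILES (each C, including those in ring-closure positions and inside branches).
Carbon count: 8.

8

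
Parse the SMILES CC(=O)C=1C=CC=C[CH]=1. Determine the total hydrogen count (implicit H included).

8

Walk through each heavy atom and fill implicit hydrogens from standard valence (C 4, N 3, O 2, S 2, halogen 1):
  atom 1: C, bond orders sum to 1 (valence 4) → 3 H
  atom 2: C, bond orders sum to 4 (valence 4) → 0 H
  atom 3: O, bond orders sum to 2 (valence 2) → 0 H
  atom 4: C, bond orders sum to 4 (valence 4) → 0 H
  atom 5: C, bond orders sum to 3 (valence 4) → 1 H
  atom 6: C, bond orders sum to 3 (valence 4) → 1 H
  atom 7: C, bond orders sum to 3 (valence 4) → 1 H
  atom 8: C, bond orders sum to 3 (valence 4) → 1 H
  atom 9: C with explicit H count 1
Total hydrogens: 8.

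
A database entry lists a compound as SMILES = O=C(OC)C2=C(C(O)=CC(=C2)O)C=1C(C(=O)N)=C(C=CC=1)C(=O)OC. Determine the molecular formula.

Walk through each heavy atom and fill implicit hydrogens from standard valence (C 4, N 3, O 2, S 2, halogen 1):
  atom 1: O, bond orders sum to 2 (valence 2) → 0 H
  atom 2: C, bond orders sum to 4 (valence 4) → 0 H
  atom 3: O, bond orders sum to 2 (valence 2) → 0 H
  atom 4: C, bond orders sum to 1 (valence 4) → 3 H
  atom 5: C, bond orders sum to 4 (valence 4) → 0 H
  atom 6: C, bond orders sum to 4 (valence 4) → 0 H
  atom 7: C, bond orders sum to 4 (valence 4) → 0 H
  atom 8: O, bond orders sum to 1 (valence 2) → 1 H
  atom 9: C, bond orders sum to 3 (valence 4) → 1 H
  atom 10: C, bond orders sum to 4 (valence 4) → 0 H
  atom 11: C, bond orders sum to 3 (valence 4) → 1 H
  atom 12: O, bond orders sum to 1 (valence 2) → 1 H
  atom 13: C, bond orders sum to 4 (valence 4) → 0 H
  atom 14: C, bond orders sum to 4 (valence 4) → 0 H
  atom 15: C, bond orders sum to 4 (valence 4) → 0 H
  atom 16: O, bond orders sum to 2 (valence 2) → 0 H
  atom 17: N, bond orders sum to 1 (valence 3) → 2 H
  atom 18: C, bond orders sum to 4 (valence 4) → 0 H
  atom 19: C, bond orders sum to 3 (valence 4) → 1 H
  atom 20: C, bond orders sum to 3 (valence 4) → 1 H
  atom 21: C, bond orders sum to 3 (valence 4) → 1 H
  atom 22: C, bond orders sum to 4 (valence 4) → 0 H
  atom 23: O, bond orders sum to 2 (valence 2) → 0 H
  atom 24: O, bond orders sum to 2 (valence 2) → 0 H
  atom 25: C, bond orders sum to 1 (valence 4) → 3 H
Totals → C:17, H:15, N:1, O:7.

C17H15NO7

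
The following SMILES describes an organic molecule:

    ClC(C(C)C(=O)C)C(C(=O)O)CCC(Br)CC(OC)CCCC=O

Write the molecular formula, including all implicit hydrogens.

Walk through each heavy atom and fill implicit hydrogens from standard valence (C 4, N 3, O 2, S 2, halogen 1):
  atom 1: Cl (halogen, monovalent) → 0 H
  atom 2: C, bond orders sum to 3 (valence 4) → 1 H
  atom 3: C, bond orders sum to 3 (valence 4) → 1 H
  atom 4: C, bond orders sum to 1 (valence 4) → 3 H
  atom 5: C, bond orders sum to 4 (valence 4) → 0 H
  atom 6: O, bond orders sum to 2 (valence 2) → 0 H
  atom 7: C, bond orders sum to 1 (valence 4) → 3 H
  atom 8: C, bond orders sum to 3 (valence 4) → 1 H
  atom 9: C, bond orders sum to 4 (valence 4) → 0 H
  atom 10: O, bond orders sum to 2 (valence 2) → 0 H
  atom 11: O, bond orders sum to 1 (valence 2) → 1 H
  atom 12: C, bond orders sum to 2 (valence 4) → 2 H
  atom 13: C, bond orders sum to 2 (valence 4) → 2 H
  atom 14: C, bond orders sum to 3 (valence 4) → 1 H
  atom 15: Br (halogen, monovalent) → 0 H
  atom 16: C, bond orders sum to 2 (valence 4) → 2 H
  atom 17: C, bond orders sum to 3 (valence 4) → 1 H
  atom 18: O, bond orders sum to 2 (valence 2) → 0 H
  atom 19: C, bond orders sum to 1 (valence 4) → 3 H
  atom 20: C, bond orders sum to 2 (valence 4) → 2 H
  atom 21: C, bond orders sum to 2 (valence 4) → 2 H
  atom 22: C, bond orders sum to 2 (valence 4) → 2 H
  atom 23: C, bond orders sum to 3 (valence 4) → 1 H
  atom 24: O, bond orders sum to 2 (valence 2) → 0 H
Totals → C:17, H:28, Br:1, Cl:1, O:5.

C17H28BrClO5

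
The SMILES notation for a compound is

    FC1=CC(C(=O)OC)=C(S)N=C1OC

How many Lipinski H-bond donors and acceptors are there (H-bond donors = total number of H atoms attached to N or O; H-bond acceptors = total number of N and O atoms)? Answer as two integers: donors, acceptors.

Donors: find every N or O and count the H atoms it carries.
  atom 6 (O): bond orders sum to 2 → 0 H
  atom 7 (O): bond orders sum to 2 → 0 H
  atom 11 (N): bond orders sum to 3 → 0 H
  atom 13 (O): bond orders sum to 2 → 0 H
Lipinski HBD = 0.
Acceptors: N atoms = 1, O atoms = 3 → HBA = 4.

0, 4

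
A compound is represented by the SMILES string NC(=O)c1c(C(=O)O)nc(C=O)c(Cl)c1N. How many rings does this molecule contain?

In SMILES, each pair of matching ring-closure digits denotes one ring-closing bond; the number of such bonds equals the number of independent rings.
Ring-closure bonds here: 1.

1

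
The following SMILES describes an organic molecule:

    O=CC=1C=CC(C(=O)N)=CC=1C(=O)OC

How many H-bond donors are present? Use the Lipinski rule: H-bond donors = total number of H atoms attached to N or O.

2

Donors: find every N or O and count the H atoms it carries.
  atom 1 (O): bond orders sum to 2 → 0 H
  atom 8 (O): bond orders sum to 2 → 0 H
  atom 9 (N): bond orders sum to 1 → 2 H
  atom 13 (O): bond orders sum to 2 → 0 H
  atom 14 (O): bond orders sum to 2 → 0 H
Lipinski HBD = 2.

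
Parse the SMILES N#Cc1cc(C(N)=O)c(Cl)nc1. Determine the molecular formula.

C7H4ClN3O

Walk through each heavy atom and fill implicit hydrogens from standard valence (C 4, N 3, O 2, S 2, halogen 1); for lowercase aromatic atoms, an aromatic c carries 1 H when it has two neighbours and 0 H with three, and aromatic n carries 0 H:
  atom 1: N, bond orders sum to 3 (valence 3) → 0 H
  atom 2: C, bond orders sum to 4 (valence 4) → 0 H
  atom 3: aromatic c, 3 neighbours → 0 H
  atom 4: aromatic c, 2 neighbours → 1 H
  atom 5: aromatic c, 3 neighbours → 0 H
  atom 6: C, bond orders sum to 4 (valence 4) → 0 H
  atom 7: N, bond orders sum to 1 (valence 3) → 2 H
  atom 8: O, bond orders sum to 2 (valence 2) → 0 H
  atom 9: aromatic c, 3 neighbours → 0 H
  atom 10: Cl (halogen, monovalent) → 0 H
  atom 11: aromatic n, 2 neighbours → 0 H
  atom 12: aromatic c, 2 neighbours → 1 H
Totals → C:7, H:4, Cl:1, N:3, O:1.
In Hill order: C7H4ClN3O.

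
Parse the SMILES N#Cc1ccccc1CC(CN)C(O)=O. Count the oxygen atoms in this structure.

Scan the SMILES for O atoms (remember two-letter symbols like Cl and Br are single atoms).
Oxygen count: 2.

2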